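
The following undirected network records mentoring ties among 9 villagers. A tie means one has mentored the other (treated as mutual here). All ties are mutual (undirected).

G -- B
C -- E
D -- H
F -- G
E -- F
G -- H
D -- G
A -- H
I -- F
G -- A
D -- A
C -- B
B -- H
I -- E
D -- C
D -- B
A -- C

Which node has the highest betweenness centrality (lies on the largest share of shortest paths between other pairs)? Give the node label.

G

Unnormalized betweenness of each node: A:11/12, B:11/12, C:11/2, D:7/6, E:7/2, F:19/4, G:7, H:1/4, I:0.
G has the largest value, 7, making it the main broker — the node through which the most shortest paths run.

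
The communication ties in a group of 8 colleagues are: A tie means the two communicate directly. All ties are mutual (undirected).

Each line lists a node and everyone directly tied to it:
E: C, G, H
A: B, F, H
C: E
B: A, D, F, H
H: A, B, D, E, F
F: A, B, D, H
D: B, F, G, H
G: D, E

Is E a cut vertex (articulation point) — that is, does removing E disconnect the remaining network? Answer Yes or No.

Yes

Removing E leaves {A, B, D, F, G, and H} with no path to {C}, so the network splits into 2 components. E is a cut vertex.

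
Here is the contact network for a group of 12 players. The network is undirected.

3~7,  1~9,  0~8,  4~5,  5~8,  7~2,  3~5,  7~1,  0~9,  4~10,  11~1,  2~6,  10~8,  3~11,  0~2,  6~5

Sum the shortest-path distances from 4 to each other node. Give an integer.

Distances from 4: 0:3, 1:4, 2:3, 3:2, 5:1, 6:2, 7:3, 8:2, 9:4, 10:1, 11:3.
Sum = 3 + 4 + 3 + 2 + 1 + 2 + 3 + 2 + 4 + 1 + 3 = 28.

28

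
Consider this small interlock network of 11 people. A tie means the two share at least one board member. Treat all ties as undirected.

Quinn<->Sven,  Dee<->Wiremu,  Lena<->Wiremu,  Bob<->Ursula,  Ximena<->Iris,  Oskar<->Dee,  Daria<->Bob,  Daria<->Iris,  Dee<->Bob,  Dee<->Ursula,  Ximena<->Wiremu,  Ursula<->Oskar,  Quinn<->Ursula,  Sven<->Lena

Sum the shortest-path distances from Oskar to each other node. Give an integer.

24

Distances from Oskar: Bob:2, Daria:3, Dee:1, Iris:4, Lena:3, Quinn:2, Sven:3, Ursula:1, Wiremu:2, Ximena:3.
Sum = 2 + 3 + 1 + 4 + 3 + 2 + 3 + 1 + 2 + 3 = 24.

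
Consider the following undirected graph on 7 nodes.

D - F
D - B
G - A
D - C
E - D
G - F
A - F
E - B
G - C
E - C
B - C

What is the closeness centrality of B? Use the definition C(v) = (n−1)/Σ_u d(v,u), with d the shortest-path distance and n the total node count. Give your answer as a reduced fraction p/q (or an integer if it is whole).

3/5

Distances from B: A:3, C:1, D:1, E:1, F:2, G:2. Sum = 10.
n = 7, so closeness = 6/10 = 3/5.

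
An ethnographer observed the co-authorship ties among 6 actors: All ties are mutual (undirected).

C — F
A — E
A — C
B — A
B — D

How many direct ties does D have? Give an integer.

1

D is directly tied to B. That is 1 neighbor, so the degree of D is 1.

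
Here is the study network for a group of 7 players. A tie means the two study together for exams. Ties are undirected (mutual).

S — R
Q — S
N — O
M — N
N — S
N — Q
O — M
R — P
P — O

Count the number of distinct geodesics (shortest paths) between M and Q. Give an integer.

1

The shortest distance is 2, and the only length-2 path is M–N–Q. So there is exactly 1 shortest path.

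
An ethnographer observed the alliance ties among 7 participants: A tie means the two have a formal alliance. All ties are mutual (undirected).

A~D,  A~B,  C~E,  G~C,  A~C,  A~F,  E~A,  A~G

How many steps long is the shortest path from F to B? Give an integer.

2

One shortest route is F – A – B, which uses 2 edges, and F and B are not directly tied, so nothing shorter exists. So d(F,B) = 2.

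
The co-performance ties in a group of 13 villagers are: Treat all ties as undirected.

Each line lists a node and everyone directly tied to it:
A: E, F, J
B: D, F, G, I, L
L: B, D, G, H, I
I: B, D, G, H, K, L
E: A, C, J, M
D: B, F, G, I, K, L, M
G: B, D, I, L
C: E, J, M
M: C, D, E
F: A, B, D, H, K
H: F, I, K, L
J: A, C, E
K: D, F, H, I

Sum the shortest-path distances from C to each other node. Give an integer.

29

Distances from C: A:2, B:3, D:2, E:1, F:3, G:3, H:4, I:3, J:1, K:3, L:3, M:1.
Sum = 2 + 3 + 2 + 1 + 3 + 3 + 4 + 3 + 1 + 3 + 3 + 1 = 29.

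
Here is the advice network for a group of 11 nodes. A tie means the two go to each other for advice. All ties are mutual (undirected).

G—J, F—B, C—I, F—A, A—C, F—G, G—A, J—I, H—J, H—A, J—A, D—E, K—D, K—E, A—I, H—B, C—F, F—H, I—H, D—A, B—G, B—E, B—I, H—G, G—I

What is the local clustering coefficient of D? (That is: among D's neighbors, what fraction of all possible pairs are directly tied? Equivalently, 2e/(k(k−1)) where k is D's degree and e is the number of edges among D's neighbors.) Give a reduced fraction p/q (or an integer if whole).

D's neighbors: A, E, and K (k = 3).
Possible neighbor pairs: C(3,2) = 3. Edges among them: E–K → e = 1.
Clustering(D) = 1/3.

1/3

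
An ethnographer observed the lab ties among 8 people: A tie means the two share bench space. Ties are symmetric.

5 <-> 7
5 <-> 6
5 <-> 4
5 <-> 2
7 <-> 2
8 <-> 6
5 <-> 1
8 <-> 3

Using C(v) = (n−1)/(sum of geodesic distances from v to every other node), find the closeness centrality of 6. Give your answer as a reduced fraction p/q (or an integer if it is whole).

Distances from 6: 1:2, 2:2, 3:2, 4:2, 5:1, 7:2, 8:1. Sum = 12.
n = 8, so closeness = 7/12.

7/12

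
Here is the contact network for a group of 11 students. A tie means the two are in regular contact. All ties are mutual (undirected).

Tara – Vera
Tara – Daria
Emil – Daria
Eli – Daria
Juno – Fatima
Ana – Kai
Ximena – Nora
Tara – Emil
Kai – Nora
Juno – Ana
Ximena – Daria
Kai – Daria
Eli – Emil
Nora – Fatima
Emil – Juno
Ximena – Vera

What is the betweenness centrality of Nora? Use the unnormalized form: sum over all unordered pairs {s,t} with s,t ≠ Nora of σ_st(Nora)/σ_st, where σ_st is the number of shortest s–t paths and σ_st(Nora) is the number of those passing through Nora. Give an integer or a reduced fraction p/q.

Pairs whose geodesics pass through Nora — Vera–Fatima: 1; Vera–Ana: 1/4; Vera–Kai: 1/3; Ximena–Fatima: 1; Ximena–Juno: 1/2; Ximena–Ana: 1/2; Ximena–Kai: 1/2; Fatima–Kai: 1; Fatima–Daria: 2/3.
All other pairs contribute 0.
Summing the contributions gives betweenness(Nora) = 23/4.

23/4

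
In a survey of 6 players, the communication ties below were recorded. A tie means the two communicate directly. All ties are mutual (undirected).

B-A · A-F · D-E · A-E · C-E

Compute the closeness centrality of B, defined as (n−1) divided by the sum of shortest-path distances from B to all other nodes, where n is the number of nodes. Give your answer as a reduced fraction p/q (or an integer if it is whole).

5/11

Distances from B: A:1, C:3, D:3, E:2, F:2. Sum = 11.
n = 6, so closeness = 5/11.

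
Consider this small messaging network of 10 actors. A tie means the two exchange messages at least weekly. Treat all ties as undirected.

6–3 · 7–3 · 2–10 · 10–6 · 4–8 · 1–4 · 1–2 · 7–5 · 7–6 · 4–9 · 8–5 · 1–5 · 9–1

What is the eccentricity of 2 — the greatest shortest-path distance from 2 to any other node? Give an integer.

3

Distances from 2: 1:1, 3:3, 4:2, 5:2, 6:2, 7:3, 8:3, 9:2, 10:1.
The largest is 3 (to 7, 3, and 8), so the eccentricity of 2 is 3.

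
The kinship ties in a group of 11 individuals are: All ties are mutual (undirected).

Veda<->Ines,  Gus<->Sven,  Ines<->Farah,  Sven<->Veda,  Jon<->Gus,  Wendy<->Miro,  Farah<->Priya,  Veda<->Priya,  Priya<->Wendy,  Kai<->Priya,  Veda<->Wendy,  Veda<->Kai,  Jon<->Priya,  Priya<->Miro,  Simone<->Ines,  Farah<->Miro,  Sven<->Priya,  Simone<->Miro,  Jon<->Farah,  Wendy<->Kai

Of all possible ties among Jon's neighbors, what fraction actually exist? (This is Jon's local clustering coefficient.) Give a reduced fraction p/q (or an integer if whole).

Jon's neighbors: Farah, Gus, and Priya (k = 3).
Possible neighbor pairs: C(3,2) = 3. Edges among them: Farah–Priya → e = 1.
Clustering(Jon) = 1/3.

1/3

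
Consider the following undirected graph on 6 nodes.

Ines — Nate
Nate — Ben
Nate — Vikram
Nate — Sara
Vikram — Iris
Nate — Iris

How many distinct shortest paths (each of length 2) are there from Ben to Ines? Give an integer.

1

The shortest distance is 2, and the only length-2 path is Ben–Nate–Ines. So there is exactly 1 shortest path.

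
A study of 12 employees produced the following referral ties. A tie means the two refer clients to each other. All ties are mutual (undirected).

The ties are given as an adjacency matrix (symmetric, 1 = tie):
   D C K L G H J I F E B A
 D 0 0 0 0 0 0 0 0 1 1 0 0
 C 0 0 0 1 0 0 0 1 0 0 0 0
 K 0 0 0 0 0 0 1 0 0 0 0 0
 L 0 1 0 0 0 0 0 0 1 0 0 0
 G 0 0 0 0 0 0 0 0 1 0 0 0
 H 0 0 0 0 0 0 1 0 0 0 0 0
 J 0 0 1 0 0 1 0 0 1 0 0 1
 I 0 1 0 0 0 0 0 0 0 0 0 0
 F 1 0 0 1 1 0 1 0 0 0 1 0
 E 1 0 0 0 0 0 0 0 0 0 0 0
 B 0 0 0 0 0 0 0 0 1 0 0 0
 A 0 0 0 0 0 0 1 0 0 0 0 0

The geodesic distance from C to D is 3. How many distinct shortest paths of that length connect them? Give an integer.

The shortest distance is 3, and the only length-3 path is C–L–F–D. So there is exactly 1 shortest path.

1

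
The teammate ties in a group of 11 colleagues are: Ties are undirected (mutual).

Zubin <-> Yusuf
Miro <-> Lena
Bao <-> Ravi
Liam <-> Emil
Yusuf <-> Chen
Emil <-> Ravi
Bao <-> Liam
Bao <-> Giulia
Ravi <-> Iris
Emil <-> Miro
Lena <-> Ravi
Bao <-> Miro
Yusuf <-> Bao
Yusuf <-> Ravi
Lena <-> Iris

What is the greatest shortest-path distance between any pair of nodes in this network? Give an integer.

3

Eccentricity of each node (its greatest distance to any other): Bao:2, Chen:3, Emil:3, Giulia:3, Iris:3, Lena:3, Liam:3, Miro:3, Ravi:2, Yusuf:2, Zubin:3.
The maximum eccentricity is 3, realized for instance by the pair Iris–Giulia via Iris – Ravi – Bao – Giulia. So the diameter is 3.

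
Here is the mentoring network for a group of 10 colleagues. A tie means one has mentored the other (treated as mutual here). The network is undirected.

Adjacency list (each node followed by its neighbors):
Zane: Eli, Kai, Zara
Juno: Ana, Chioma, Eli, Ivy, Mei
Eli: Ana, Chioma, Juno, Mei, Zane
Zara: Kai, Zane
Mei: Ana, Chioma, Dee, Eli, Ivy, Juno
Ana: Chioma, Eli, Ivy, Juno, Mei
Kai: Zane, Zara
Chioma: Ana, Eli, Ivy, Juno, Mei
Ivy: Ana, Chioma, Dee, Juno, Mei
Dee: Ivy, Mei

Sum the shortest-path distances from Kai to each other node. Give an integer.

24

Distances from Kai: Ana:3, Chioma:3, Dee:4, Eli:2, Ivy:4, Juno:3, Mei:3, Zane:1, Zara:1.
Sum = 3 + 3 + 4 + 2 + 4 + 3 + 3 + 1 + 1 = 24.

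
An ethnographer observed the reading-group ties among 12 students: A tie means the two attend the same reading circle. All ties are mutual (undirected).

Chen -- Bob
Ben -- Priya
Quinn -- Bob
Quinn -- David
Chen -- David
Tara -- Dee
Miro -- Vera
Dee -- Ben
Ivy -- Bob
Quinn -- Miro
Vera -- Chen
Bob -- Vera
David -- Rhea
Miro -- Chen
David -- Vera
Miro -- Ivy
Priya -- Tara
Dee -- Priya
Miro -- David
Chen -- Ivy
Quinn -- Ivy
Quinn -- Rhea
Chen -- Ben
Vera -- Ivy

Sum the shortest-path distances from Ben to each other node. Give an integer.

Distances from Ben: Bob:2, Chen:1, David:2, Dee:1, Ivy:2, Miro:2, Priya:1, Quinn:3, Rhea:3, Tara:2, Vera:2.
Sum = 2 + 1 + 2 + 1 + 2 + 2 + 1 + 3 + 3 + 2 + 2 = 21.

21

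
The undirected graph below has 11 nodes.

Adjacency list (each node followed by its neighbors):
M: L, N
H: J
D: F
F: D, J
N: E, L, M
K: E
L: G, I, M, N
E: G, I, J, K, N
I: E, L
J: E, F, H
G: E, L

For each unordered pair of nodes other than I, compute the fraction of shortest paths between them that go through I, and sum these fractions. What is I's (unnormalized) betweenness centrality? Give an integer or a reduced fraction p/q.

2

Pairs whose geodesics pass through I — F–L: 1/3; D–L: 1/3; E–L: 1/3; J–L: 1/3; K–L: 1/3; H–L: 1/3.
All other pairs contribute 0.
Summing the contributions gives betweenness(I) = 2.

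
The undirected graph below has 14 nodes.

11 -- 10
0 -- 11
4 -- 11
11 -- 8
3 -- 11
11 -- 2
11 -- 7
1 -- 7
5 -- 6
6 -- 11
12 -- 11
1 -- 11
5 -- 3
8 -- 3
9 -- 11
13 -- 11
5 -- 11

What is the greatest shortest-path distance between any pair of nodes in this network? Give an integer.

2

Eccentricity of each node (its greatest distance to any other): 0:2, 1:2, 2:2, 3:2, 4:2, 5:2, 6:2, 7:2, 8:2, 9:2, 10:2, 11:1, 12:2, 13:2.
The maximum eccentricity is 2, realized for instance by the pair 6–2 via 6 – 11 – 2. So the diameter is 2.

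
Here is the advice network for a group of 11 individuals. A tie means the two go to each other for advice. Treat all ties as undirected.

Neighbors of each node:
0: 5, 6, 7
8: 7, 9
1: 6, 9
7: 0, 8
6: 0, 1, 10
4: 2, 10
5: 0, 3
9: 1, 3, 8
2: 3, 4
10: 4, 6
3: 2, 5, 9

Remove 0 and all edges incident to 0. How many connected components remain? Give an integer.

0's neighbors (5, 6, and 7) remain reachable from one another through other ties, so the rest of the network stays in one piece.

1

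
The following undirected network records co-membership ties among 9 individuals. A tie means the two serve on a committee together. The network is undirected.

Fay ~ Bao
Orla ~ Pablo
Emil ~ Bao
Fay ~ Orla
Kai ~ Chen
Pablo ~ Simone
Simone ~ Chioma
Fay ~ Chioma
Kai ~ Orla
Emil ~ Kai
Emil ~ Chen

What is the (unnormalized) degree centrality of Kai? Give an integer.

3

Kai is directly tied to Chen, Emil, and Orla. That is 3 neighbors, so the degree of Kai is 3.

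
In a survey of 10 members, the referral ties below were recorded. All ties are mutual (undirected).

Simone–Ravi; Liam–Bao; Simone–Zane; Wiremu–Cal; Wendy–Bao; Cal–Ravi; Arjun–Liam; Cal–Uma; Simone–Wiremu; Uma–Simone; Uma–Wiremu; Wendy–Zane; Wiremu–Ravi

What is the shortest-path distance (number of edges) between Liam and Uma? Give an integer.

One shortest route is Liam – Bao – Wendy – Zane – Simone – Uma, which uses 5 edges, and at distance 4 from Liam we only reach {Simone}, which does not include Uma. So d(Liam,Uma) = 5.

5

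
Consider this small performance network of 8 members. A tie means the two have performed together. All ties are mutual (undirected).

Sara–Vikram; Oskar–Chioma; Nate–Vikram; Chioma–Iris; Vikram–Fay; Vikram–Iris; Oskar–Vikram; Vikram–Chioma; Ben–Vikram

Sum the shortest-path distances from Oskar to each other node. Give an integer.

12

Distances from Oskar: Ben:2, Chioma:1, Fay:2, Iris:2, Nate:2, Sara:2, Vikram:1.
Sum = 2 + 1 + 2 + 2 + 2 + 2 + 1 = 12.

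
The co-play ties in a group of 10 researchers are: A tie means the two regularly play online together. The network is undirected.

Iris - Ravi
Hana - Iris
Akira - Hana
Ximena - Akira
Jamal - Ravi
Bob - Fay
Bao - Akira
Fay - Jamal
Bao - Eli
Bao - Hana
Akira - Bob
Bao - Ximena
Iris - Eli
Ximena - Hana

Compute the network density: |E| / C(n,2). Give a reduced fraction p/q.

There are 14 edges and 10 nodes, so the maximum possible is C(10,2) = 45.
Density = 14/45.

14/45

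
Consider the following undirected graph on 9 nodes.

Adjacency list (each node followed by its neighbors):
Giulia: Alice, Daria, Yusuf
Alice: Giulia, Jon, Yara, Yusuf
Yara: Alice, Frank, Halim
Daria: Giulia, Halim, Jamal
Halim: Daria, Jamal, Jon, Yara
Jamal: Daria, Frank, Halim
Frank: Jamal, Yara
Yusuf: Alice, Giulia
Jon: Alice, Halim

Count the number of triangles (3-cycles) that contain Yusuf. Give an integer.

Yusuf's neighbors: Alice and Giulia.
Neighbor pairs that are themselves tied: Yusuf–Alice–Giulia. Each forms one triangle with Yusuf, for 1 in total.

1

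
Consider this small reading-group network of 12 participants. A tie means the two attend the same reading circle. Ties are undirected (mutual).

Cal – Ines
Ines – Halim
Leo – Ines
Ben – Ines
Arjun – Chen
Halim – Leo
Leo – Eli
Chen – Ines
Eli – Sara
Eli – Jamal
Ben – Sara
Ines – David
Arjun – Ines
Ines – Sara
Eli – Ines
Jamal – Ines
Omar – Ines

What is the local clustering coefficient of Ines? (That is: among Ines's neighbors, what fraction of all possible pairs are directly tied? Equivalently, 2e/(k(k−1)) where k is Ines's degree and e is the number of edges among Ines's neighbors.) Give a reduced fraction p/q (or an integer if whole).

6/55

Ines's neighbors: Arjun, Ben, Cal, Chen, David, Eli, Halim, Jamal, Leo, Omar, and Sara (k = 11).
Possible neighbor pairs: C(11,2) = 55. Edges among them: Arjun–Chen, Ben–Sara, Eli–Jamal, Eli–Leo, Eli–Sara, Halim–Leo → e = 6.
Clustering(Ines) = 6/55.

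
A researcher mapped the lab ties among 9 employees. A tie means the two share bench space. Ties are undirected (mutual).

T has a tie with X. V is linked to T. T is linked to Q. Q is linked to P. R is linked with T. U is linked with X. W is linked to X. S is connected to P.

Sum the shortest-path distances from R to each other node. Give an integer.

Distances from R: P:3, Q:2, S:4, T:1, U:3, V:2, W:3, X:2.
Sum = 3 + 2 + 4 + 1 + 3 + 2 + 3 + 2 = 20.

20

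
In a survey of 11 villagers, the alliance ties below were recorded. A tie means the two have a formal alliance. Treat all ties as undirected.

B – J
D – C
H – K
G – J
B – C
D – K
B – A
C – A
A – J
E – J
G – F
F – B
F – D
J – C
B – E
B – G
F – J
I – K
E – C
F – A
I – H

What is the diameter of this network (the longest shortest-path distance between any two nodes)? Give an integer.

4

Eccentricity of each node (its greatest distance to any other): A:4, B:4, C:3, D:2, E:4, F:3, G:4, H:4, I:4, J:4, K:3.
The maximum eccentricity is 4, realized for instance by the pair G–H via G – F – D – K – H. So the diameter is 4.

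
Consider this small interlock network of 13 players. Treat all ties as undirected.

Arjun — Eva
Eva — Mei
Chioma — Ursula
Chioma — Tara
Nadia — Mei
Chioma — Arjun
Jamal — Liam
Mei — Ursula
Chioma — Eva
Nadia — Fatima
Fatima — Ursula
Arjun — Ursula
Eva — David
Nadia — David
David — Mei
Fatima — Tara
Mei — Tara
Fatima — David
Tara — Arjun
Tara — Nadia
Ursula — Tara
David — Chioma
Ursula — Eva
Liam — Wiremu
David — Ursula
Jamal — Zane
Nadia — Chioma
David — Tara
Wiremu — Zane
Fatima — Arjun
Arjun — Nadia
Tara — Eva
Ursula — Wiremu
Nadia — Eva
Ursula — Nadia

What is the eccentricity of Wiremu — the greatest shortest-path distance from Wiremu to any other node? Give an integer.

Distances from Wiremu: Arjun:2, Chioma:2, David:2, Eva:2, Fatima:2, Jamal:2, Liam:1, Mei:2, Nadia:2, Tara:2, Ursula:1, Zane:1.
The largest is 2 (to Tara, Eva, Nadia, Arjun, Chioma, David, Mei, Fatima, and Jamal), so the eccentricity of Wiremu is 2.

2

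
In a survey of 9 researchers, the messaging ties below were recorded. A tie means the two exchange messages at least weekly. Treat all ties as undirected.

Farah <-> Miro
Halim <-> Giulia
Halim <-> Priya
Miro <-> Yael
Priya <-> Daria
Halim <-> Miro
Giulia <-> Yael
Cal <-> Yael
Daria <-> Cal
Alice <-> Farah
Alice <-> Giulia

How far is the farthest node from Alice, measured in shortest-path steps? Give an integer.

Distances from Alice: Cal:3, Daria:4, Farah:1, Giulia:1, Halim:2, Miro:2, Priya:3, Yael:2.
The largest is 4 (to Daria), so the eccentricity of Alice is 4.

4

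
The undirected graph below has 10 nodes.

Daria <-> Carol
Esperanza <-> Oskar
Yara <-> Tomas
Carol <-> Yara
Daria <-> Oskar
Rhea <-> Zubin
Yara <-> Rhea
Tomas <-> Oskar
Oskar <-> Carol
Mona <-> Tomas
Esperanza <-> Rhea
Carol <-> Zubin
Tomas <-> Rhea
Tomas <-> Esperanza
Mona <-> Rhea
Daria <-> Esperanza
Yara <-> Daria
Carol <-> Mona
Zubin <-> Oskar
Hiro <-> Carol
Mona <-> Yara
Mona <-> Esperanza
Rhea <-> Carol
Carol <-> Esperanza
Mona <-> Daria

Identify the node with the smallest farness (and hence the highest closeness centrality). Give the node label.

Farness (sum of distances to all others) for each node — Carol:10, Daria:13, Esperanza:12, Hiro:18, Mona:12, Oskar:13, Rhea:12, Tomas:14, Yara:13, Zubin:15.
The smallest farness is 10, for Carol, so Carol has the highest closeness.

Carol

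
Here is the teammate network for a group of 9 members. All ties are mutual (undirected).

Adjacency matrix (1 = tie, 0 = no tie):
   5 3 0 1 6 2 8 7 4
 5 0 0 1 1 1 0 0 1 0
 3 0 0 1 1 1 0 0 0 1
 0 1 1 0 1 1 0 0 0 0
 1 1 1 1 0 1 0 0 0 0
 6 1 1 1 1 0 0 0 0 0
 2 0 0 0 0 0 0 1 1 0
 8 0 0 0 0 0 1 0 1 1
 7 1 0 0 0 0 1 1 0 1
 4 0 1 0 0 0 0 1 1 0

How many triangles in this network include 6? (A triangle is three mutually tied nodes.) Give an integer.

5

6's neighbors: 0, 1, 3, and 5.
Neighbor pairs that are themselves tied: 6–0–1; 6–0–3; 6–0–5; 6–1–3; 6–1–5. Each forms one triangle with 6, for 5 in total.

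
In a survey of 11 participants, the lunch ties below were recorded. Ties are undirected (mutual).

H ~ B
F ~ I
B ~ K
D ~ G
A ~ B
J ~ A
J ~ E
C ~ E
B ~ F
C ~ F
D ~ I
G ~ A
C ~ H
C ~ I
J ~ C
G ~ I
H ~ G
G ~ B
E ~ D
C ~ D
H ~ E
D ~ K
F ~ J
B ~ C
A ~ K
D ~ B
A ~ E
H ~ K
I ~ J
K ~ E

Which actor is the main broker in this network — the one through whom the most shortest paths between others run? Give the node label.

B

Unnormalized betweenness of each node: A:127/60, B:277/60, C:239/60, D:43/15, E:157/60, F:7/12, G:39/20, H:77/60, I:23/12, J:13/6, K:9/10.
B has the largest value, 277/60, making it the main broker — the node through which the most shortest paths run.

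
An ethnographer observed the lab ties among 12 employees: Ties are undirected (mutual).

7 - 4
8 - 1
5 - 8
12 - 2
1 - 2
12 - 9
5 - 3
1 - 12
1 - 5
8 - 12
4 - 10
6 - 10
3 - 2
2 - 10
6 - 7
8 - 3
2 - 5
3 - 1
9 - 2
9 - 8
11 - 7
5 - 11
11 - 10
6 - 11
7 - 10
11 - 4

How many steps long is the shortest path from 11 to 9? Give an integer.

One shortest route is 11 – 5 – 2 – 9, which uses 3 edges, and at distance 2 from 11 we only reach {1, 2, 3, 8}, which does not include 9. So d(11,9) = 3.

3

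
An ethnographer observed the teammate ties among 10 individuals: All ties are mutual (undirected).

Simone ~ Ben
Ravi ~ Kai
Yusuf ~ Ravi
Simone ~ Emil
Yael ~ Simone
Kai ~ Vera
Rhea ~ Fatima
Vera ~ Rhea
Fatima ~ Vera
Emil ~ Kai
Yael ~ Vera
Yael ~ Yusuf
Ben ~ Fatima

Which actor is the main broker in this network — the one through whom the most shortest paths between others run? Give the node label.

Unnormalized betweenness of each node: Ben:2, Emil:7/3, Fatima:10/3, Kai:49/6, Ravi:3/2, Rhea:0, Simone:37/6, Vera:71/6, Yael:47/6, Yusuf:11/6.
Vera has the largest value, 71/6, making it the main broker — the node through which the most shortest paths run.

Vera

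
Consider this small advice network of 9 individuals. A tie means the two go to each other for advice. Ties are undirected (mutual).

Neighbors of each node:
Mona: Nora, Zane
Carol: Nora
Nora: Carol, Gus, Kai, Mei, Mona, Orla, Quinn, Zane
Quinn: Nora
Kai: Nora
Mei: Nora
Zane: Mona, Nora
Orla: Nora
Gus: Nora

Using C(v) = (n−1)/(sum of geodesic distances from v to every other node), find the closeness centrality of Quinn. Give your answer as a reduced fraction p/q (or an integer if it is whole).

Distances from Quinn: Carol:2, Gus:2, Kai:2, Mei:2, Mona:2, Nora:1, Orla:2, Zane:2. Sum = 15.
n = 9, so closeness = 8/15.

8/15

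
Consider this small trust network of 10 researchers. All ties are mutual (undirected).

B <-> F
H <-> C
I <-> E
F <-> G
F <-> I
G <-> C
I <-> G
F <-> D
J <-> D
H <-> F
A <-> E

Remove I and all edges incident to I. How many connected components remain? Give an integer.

2

Without I, the remaining ties split the others into: {A, E}; {B, C, D, F, G, H, J}.
That's 2 separate components.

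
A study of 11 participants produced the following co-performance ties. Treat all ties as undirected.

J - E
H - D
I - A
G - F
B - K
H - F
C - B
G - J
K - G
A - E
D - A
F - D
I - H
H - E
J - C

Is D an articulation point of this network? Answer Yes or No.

Even without D, every remaining node can still reach every other (the residual graph is connected), so D is not a cut vertex.

No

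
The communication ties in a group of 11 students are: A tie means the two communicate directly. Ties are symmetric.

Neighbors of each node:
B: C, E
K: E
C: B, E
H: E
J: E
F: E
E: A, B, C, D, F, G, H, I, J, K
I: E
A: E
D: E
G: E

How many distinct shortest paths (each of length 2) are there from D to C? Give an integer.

The shortest distance is 2, and the only length-2 path is D–E–C. So there is exactly 1 shortest path.

1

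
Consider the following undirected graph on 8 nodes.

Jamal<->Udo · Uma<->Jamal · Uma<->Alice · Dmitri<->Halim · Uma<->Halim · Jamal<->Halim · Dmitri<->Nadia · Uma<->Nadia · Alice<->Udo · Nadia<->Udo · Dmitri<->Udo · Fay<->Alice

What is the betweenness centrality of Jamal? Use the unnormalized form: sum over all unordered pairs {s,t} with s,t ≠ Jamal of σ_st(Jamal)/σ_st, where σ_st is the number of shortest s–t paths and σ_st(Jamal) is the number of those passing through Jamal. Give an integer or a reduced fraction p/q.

5/6

Pairs whose geodesics pass through Jamal — Uma–Udo: 1/3; Udo–Halim: 1/2.
All other pairs contribute 0.
Summing the contributions gives betweenness(Jamal) = 5/6.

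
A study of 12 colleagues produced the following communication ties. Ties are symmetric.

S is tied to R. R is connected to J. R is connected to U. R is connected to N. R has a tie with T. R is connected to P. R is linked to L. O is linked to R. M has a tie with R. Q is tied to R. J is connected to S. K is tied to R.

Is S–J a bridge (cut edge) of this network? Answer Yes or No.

No

Even without that edge, S still reaches J via S – R – J, so the network stays connected. Not a bridge.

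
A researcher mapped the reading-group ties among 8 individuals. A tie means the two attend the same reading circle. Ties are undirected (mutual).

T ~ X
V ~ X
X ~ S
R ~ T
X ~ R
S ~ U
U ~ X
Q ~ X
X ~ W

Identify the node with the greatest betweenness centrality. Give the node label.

X

Unnormalized betweenness of each node: Q:0, R:0, S:0, T:0, U:0, V:0, W:0, X:19.
X has the largest value, 19, making it the main broker — the node through which the most shortest paths run.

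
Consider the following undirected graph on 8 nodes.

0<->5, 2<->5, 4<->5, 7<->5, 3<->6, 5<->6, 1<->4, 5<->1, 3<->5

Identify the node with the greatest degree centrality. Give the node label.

Degrees — 0:1, 1:2, 2:1, 3:2, 4:2, 5:7, 6:2, 7:1.
The maximum is 7, attained only by 5.

5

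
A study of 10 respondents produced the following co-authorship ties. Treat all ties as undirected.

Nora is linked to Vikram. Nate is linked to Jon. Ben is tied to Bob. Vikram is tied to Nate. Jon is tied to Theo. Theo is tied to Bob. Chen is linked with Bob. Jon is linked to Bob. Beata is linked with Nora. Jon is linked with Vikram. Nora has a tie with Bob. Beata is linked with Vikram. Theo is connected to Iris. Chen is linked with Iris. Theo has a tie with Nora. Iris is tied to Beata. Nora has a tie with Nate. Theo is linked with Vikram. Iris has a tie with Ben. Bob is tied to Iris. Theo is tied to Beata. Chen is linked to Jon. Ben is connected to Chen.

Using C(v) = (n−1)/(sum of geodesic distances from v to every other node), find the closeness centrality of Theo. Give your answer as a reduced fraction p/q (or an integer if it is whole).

Distances from Theo: Beata:1, Ben:2, Bob:1, Chen:2, Iris:1, Jon:1, Nate:2, Nora:1, Vikram:1. Sum = 12.
n = 10, so closeness = 9/12 = 3/4.

3/4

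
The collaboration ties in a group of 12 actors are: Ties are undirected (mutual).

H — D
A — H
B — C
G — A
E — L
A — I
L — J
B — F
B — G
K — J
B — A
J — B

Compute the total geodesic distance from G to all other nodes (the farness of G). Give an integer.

25

Distances from G: A:1, B:1, C:2, D:3, E:4, F:2, H:2, I:2, J:2, K:3, L:3.
Sum = 1 + 1 + 2 + 3 + 4 + 2 + 2 + 2 + 2 + 3 + 3 = 25.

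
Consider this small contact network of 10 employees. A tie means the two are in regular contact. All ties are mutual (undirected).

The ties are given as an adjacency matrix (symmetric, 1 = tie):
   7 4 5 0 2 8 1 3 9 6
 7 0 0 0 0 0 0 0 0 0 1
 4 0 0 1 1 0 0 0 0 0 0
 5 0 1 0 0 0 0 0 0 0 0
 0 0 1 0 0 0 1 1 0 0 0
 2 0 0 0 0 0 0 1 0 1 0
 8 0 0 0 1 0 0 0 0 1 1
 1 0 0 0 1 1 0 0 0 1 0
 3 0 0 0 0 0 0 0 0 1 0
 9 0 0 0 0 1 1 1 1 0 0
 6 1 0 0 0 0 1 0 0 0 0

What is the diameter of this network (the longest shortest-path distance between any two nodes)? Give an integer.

5

Eccentricity of each node (its greatest distance to any other): 0:3, 1:4, 2:4, 3:5, 4:4, 5:5, 6:4, 7:5, 8:3, 9:4.
The maximum eccentricity is 5, realized for instance by the pair 7–5 via 7 – 6 – 8 – 0 – 4 – 5. So the diameter is 5.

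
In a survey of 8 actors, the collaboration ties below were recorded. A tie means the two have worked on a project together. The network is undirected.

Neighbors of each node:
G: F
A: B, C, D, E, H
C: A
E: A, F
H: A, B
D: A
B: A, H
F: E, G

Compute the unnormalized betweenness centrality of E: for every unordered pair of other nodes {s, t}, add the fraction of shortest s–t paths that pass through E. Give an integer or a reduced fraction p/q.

10

Pairs whose geodesics pass through E — A–G: 1; A–F: 1; C–G: 1; C–F: 1; B–G: 1; B–F: 1; D–G: 1; D–F: 1; H–G: 1; H–F: 1.
All other pairs contribute 0.
Summing the contributions gives betweenness(E) = 10.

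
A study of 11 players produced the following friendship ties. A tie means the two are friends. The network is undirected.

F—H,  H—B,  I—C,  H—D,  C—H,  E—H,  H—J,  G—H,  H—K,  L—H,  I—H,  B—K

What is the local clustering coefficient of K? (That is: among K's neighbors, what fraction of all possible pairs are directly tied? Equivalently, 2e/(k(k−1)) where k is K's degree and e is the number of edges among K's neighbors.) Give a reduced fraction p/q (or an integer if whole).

K's neighbors: B and H (k = 2).
Possible neighbor pairs: C(2,2) = 1. Edges among them: B–H → e = 1.
Clustering(K) = 1/1.

1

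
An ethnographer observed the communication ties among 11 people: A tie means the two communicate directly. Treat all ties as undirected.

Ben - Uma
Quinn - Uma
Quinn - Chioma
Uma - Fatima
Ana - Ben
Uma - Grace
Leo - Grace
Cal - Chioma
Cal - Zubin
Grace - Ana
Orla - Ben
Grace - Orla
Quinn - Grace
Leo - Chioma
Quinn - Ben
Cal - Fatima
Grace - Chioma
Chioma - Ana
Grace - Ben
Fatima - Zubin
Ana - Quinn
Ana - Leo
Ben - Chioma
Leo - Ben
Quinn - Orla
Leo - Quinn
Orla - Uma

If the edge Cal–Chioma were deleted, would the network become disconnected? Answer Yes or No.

No

Even without that edge, Cal still reaches Chioma via Cal – Fatima – Uma – Quinn – Chioma, so the network stays connected. Not a bridge.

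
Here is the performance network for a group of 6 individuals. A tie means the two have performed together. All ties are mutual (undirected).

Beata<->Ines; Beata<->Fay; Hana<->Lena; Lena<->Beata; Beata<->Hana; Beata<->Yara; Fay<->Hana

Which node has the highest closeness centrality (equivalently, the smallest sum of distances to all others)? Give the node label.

Farness (sum of distances to all others) for each node — Beata:5, Fay:8, Hana:7, Ines:9, Lena:8, Yara:9.
The smallest farness is 5, for Beata, so Beata has the highest closeness.

Beata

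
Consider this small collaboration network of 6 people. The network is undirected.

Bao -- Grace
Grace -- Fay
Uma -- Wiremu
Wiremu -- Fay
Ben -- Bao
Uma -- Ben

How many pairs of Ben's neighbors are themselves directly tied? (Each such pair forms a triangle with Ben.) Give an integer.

0

Ben's neighbors are Bao and Uma, but none of them are tied to each other, so no triangle contains Ben.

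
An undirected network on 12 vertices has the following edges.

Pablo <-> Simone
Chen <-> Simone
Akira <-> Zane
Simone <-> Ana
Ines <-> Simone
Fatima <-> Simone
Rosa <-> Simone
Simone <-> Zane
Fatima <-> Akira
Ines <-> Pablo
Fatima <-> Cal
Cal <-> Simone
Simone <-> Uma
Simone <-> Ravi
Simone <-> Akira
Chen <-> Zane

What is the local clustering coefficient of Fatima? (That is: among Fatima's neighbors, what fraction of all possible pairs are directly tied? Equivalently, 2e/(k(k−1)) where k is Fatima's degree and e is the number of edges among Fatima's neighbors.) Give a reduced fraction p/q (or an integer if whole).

Fatima's neighbors: Akira, Cal, and Simone (k = 3).
Possible neighbor pairs: C(3,2) = 3. Edges among them: Akira–Simone, Cal–Simone → e = 2.
Clustering(Fatima) = 2/3.

2/3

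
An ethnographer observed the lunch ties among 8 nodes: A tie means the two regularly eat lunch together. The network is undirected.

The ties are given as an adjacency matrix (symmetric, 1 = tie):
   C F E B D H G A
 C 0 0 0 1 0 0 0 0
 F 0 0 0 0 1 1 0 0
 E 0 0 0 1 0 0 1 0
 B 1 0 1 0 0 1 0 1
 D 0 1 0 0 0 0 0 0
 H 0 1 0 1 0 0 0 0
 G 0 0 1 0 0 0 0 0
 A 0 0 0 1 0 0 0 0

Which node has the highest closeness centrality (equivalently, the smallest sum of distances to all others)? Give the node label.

Farness (sum of distances to all others) for each node — A:17, B:11, C:17, D:23, E:15, F:17, G:21, H:13.
The smallest farness is 11, for B, so B has the highest closeness.

B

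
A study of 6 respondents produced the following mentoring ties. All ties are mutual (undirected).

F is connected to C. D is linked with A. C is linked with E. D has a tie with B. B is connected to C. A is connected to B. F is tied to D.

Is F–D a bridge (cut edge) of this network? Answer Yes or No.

No

Even without that edge, F still reaches D via F – C – B – D, so the network stays connected. Not a bridge.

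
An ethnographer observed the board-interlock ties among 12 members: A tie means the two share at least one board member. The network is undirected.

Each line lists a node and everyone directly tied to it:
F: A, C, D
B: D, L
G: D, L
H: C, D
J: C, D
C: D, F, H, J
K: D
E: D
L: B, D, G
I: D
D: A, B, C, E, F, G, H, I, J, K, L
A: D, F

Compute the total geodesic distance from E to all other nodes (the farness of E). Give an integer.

Distances from E: A:2, B:2, C:2, D:1, F:2, G:2, H:2, I:2, J:2, K:2, L:2.
Sum = 2 + 2 + 2 + 1 + 2 + 2 + 2 + 2 + 2 + 2 + 2 = 21.

21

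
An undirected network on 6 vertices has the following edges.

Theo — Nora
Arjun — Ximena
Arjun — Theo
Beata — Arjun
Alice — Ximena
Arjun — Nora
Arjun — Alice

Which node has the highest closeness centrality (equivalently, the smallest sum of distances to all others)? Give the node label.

Farness (sum of distances to all others) for each node — Alice:8, Arjun:5, Beata:9, Nora:8, Theo:8, Ximena:8.
The smallest farness is 5, for Arjun, so Arjun has the highest closeness.

Arjun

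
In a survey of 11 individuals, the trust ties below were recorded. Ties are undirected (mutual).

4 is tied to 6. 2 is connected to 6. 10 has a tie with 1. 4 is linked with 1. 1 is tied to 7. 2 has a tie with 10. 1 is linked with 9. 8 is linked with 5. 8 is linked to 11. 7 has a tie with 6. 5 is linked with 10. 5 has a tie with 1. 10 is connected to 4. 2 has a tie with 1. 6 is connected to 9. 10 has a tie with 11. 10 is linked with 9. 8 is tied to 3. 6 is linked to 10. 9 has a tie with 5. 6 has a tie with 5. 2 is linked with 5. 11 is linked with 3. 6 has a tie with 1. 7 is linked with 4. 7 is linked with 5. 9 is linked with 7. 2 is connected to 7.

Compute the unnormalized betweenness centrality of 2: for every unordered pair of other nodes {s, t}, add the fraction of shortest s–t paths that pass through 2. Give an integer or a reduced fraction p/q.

Pairs whose geodesics pass through 2 — 10–7: 1/6; 7–11: 1/7.
All other pairs contribute 0.
Summing the contributions gives betweenness(2) = 13/42.

13/42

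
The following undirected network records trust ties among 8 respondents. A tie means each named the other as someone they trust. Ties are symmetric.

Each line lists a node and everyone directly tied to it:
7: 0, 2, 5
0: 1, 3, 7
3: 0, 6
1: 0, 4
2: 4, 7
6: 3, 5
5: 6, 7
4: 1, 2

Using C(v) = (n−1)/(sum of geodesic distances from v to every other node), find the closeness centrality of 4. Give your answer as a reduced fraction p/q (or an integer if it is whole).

7/16

Distances from 4: 0:2, 1:1, 2:1, 3:3, 5:3, 6:4, 7:2. Sum = 16.
n = 8, so closeness = 7/16.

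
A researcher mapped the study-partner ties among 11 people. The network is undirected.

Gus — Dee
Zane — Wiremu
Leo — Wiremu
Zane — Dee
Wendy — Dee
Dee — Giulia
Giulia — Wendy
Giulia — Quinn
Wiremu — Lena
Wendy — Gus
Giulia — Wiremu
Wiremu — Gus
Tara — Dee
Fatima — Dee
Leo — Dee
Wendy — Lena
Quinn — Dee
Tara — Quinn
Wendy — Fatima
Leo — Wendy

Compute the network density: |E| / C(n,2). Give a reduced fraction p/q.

4/11

There are 20 edges and 11 nodes, so the maximum possible is C(11,2) = 55.
Density = 20/55 = 4/11.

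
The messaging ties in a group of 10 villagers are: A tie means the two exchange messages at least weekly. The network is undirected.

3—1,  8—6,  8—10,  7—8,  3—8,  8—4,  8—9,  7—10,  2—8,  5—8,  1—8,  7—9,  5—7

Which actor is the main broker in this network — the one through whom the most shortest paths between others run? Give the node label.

Unnormalized betweenness of each node: 1:0, 2:0, 3:0, 4:0, 5:0, 6:0, 7:3/2, 8:61/2, 9:0, 10:0.
8 has the largest value, 61/2, making it the main broker — the node through which the most shortest paths run.

8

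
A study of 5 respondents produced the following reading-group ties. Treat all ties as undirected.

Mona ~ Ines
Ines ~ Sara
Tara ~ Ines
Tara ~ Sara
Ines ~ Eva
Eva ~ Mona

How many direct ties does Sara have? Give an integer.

Sara is directly tied to Ines and Tara. That is 2 neighbors, so the degree of Sara is 2.

2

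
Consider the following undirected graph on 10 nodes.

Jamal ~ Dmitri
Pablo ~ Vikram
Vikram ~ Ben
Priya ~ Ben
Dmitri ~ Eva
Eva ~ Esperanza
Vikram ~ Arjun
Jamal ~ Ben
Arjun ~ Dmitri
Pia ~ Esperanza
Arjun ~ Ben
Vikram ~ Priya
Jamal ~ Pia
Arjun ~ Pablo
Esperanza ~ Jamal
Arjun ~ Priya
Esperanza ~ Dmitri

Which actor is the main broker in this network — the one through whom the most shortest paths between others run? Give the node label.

Arjun

Unnormalized betweenness of each node: Arjun:45/4, Ben:7, Dmitri:61/6, Esperanza:35/12, Eva:0, Jamal:97/12, Pablo:0, Pia:0, Priya:0, Vikram:19/12.
Arjun has the largest value, 45/4, making it the main broker — the node through which the most shortest paths run.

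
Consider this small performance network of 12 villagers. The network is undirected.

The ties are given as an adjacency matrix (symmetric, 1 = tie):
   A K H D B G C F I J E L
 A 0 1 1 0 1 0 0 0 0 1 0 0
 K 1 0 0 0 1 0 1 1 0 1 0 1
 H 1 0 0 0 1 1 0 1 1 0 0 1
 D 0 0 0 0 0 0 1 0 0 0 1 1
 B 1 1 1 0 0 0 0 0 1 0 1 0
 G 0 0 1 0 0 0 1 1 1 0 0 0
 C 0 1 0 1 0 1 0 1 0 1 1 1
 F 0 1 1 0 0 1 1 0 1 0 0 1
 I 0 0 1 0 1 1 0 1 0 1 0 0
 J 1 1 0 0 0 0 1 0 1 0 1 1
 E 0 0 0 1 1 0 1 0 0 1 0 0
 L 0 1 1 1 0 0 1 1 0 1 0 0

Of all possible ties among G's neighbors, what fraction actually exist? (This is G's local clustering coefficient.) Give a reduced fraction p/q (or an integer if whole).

2/3

G's neighbors: C, F, H, and I (k = 4).
Possible neighbor pairs: C(4,2) = 6. Edges among them: C–F, F–H, F–I, H–I → e = 4.
Clustering(G) = 4/6 = 2/3.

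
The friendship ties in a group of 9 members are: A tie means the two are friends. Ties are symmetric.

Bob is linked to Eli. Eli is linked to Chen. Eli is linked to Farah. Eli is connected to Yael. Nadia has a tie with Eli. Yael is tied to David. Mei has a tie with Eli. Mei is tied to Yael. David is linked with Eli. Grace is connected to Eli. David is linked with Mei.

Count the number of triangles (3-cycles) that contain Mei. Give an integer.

3

Mei's neighbors: David, Eli, and Yael.
Neighbor pairs that are themselves tied: Mei–David–Eli; Mei–David–Yael; Mei–Eli–Yael. Each forms one triangle with Mei, for 3 in total.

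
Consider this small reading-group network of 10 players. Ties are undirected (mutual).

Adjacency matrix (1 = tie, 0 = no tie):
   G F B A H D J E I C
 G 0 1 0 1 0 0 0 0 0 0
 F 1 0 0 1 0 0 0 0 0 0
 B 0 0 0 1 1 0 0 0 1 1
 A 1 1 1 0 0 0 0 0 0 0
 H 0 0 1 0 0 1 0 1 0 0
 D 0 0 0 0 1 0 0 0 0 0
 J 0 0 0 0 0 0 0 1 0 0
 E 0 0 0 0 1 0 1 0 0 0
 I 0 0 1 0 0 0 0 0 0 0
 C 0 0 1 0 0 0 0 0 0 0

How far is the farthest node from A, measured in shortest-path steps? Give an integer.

4

Distances from A: B:1, C:2, D:3, E:3, F:1, G:1, H:2, I:2, J:4.
The largest is 4 (to J), so the eccentricity of A is 4.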